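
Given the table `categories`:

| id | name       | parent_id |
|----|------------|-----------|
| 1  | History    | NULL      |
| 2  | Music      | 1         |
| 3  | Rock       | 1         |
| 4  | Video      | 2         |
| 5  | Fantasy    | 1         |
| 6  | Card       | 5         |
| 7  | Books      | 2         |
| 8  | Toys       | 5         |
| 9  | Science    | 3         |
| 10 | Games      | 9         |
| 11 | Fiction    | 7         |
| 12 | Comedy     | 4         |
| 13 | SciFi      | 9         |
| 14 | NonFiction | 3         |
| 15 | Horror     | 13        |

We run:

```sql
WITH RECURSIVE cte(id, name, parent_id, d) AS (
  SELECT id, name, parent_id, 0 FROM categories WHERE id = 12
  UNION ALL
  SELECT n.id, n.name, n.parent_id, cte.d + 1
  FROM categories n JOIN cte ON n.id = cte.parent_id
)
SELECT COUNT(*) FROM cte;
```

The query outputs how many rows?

Base: id=12 (Comedy), parent_id=4, d 0.
Iteration 1: join on id=4 -> Video (id 4, parent_id=2, d 1).
Iteration 2: join on id=2 -> Music (id 2, parent_id=1, d 2).
Iteration 3: join on id=1 -> History (id 1, parent_id=NULL, d 3).
Iteration 4: parent_id is NULL; no match; recursion stops.
Total rows emitted: 4.

4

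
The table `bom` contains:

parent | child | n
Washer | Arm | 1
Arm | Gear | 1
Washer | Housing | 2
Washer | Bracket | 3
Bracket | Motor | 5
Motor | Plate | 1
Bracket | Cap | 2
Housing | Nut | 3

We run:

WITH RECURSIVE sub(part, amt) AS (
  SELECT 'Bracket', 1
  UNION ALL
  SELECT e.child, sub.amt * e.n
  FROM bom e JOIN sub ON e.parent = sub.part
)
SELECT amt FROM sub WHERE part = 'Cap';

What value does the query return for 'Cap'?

Base: (Bracket, amt=1).
Iteration 1: components of {Bracket} -> Cap = 1*2 = 2, Motor = 1*5 = 5.
Iteration 2: components of {Cap,Motor} -> Plate = 5*1 = 5.
Iteration 3: no further components; recursion stops.

2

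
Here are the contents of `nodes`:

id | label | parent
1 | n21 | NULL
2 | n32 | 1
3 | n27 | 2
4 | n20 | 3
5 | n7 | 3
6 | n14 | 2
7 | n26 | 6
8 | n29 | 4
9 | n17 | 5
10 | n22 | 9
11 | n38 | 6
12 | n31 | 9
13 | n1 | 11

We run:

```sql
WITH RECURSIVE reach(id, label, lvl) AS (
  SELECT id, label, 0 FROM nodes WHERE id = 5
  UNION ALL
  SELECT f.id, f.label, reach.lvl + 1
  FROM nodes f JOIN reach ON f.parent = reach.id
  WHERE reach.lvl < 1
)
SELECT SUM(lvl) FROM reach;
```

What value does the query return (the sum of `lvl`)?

1

Base: id=5 (n7) at lvl 0.
Iteration 1: rows with parent in {5} -> n17 (id 9, lvl 1).
Iteration 2: lvl < 1 fails for all current rows; recursion stops.
SUM(lvl) = 0 + 1 = 1.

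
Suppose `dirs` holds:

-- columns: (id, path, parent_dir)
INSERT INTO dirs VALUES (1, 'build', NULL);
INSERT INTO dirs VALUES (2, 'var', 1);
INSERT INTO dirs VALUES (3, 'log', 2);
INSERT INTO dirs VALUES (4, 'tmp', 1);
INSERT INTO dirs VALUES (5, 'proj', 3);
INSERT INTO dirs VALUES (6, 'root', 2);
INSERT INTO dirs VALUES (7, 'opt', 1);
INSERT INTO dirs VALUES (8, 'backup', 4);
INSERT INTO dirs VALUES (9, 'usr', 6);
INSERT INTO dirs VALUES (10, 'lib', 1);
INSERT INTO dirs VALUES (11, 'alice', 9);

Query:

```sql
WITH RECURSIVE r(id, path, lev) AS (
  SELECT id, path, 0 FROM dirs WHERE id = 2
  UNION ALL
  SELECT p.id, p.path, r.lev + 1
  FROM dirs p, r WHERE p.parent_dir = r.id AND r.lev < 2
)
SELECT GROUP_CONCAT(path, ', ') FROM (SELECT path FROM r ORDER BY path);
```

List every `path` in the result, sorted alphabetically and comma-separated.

Base: id=2 (var) at lev 0.
Iteration 1: rows with parent_dir in {2} -> log (id 3, lev 1), root (id 6, lev 1).
Iteration 2: rows with parent_dir in {3,6} -> proj (id 5, lev 2), usr (id 9, lev 2).
Iteration 3: lev < 2 fails for all current rows; recursion stops.

log, proj, root, usr, var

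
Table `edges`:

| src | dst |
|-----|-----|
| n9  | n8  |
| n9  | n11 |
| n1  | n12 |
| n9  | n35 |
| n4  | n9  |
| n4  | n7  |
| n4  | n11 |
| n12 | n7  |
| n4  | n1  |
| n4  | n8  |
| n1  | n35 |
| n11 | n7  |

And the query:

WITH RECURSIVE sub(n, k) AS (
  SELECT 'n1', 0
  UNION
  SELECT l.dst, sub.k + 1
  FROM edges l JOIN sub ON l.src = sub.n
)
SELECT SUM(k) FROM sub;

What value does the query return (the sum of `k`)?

4

Base: (n1, k=0).
Iteration 1: edges from {n1} -> (n12, k=1), (n35, k=1).
Iteration 2: edges from {n12,n35} -> (n7, k=2).
Iteration 3: no outgoing edges from {n7}; recursion stops.
SUM(k) = 0 + 1 + 1 + 2 = 4.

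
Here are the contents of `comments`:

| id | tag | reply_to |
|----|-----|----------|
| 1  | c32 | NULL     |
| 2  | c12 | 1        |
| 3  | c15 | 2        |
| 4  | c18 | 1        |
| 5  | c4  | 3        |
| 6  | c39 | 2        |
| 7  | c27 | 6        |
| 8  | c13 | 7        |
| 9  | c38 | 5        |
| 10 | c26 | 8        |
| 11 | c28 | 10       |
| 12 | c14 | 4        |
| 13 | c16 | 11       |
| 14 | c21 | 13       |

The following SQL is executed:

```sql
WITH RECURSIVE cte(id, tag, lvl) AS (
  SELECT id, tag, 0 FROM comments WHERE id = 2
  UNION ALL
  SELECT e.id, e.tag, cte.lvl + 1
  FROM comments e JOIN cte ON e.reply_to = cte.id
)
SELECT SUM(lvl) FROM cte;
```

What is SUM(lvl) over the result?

34

Base: id=2 (c12) at lvl 0.
Iteration 1: rows with reply_to in {2} -> c15 (id 3, lvl 1), c39 (id 6, lvl 1).
Iteration 2: rows with reply_to in {3,6} -> c4 (id 5, lvl 2), c27 (id 7, lvl 2).
Iteration 3: rows with reply_to in {5,7} -> c13 (id 8, lvl 3), c38 (id 9, lvl 3).
Iteration 4: rows with reply_to in {8,9} -> c26 (id 10, lvl 4).
Iteration 5: rows with reply_to in {10} -> c28 (id 11, lvl 5).
Iteration 6: rows with reply_to in {11} -> c16 (id 13, lvl 6).
Iteration 7: rows with reply_to in {13} -> c21 (id 14, lvl 7).
Iteration 8: no rows with reply_to in {14}; recursion stops.
SUM(lvl) = 0 + 1 + 1 + 2 + 2 + 3 + 3 + 4 + 5 + 6 + 7 = 34.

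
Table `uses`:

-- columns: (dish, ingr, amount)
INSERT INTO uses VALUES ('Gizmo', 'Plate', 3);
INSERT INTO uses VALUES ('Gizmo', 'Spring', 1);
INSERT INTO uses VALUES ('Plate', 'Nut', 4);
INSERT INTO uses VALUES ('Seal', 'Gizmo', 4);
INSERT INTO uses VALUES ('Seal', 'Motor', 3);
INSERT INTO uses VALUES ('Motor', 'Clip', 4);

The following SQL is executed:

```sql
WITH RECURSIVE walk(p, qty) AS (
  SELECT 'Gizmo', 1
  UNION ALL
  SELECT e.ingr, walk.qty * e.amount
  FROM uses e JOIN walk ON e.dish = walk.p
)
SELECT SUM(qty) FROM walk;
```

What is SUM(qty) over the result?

Base: (Gizmo, qty=1).
Iteration 1: components of {Gizmo} -> Plate = 1*3 = 3, Spring = 1*1 = 1.
Iteration 2: components of {Plate,Spring} -> Nut = 3*4 = 12.
Iteration 3: no further components; recursion stops.
SUM(qty) = 1 + 1 + 3 + 12 = 17.

17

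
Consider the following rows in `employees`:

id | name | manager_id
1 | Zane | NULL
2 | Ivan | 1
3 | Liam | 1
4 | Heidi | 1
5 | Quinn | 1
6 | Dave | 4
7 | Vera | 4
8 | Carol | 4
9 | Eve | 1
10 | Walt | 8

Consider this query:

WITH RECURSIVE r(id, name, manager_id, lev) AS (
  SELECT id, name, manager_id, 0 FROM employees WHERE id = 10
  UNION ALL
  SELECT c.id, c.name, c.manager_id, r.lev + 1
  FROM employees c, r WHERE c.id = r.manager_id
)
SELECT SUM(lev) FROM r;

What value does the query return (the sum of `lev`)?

6

Base: id=10 (Walt), manager_id=8, lev 0.
Iteration 1: join on id=8 -> Carol (id 8, manager_id=4, lev 1).
Iteration 2: join on id=4 -> Heidi (id 4, manager_id=1, lev 2).
Iteration 3: join on id=1 -> Zane (id 1, manager_id=NULL, lev 3).
Iteration 4: manager_id is NULL; no match; recursion stops.
SUM(lev) = 0 + 1 + 2 + 3 = 6.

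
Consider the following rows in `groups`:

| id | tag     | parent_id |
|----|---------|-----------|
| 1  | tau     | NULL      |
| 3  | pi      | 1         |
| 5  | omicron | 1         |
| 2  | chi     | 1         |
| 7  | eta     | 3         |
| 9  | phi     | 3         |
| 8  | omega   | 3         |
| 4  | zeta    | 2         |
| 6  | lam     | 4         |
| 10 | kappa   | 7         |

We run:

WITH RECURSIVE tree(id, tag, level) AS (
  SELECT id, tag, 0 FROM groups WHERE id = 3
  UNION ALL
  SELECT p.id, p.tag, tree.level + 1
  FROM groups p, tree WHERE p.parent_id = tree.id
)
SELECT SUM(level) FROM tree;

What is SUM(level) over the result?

5

Base: id=3 (pi) at level 0.
Iteration 1: rows with parent_id in {3} -> eta (id 7, level 1), omega (id 8, level 1), phi (id 9, level 1).
Iteration 2: rows with parent_id in {7,8,9} -> kappa (id 10, level 2).
Iteration 3: no rows with parent_id in {10}; recursion stops.
SUM(level) = 0 + 1 + 1 + 1 + 2 = 5.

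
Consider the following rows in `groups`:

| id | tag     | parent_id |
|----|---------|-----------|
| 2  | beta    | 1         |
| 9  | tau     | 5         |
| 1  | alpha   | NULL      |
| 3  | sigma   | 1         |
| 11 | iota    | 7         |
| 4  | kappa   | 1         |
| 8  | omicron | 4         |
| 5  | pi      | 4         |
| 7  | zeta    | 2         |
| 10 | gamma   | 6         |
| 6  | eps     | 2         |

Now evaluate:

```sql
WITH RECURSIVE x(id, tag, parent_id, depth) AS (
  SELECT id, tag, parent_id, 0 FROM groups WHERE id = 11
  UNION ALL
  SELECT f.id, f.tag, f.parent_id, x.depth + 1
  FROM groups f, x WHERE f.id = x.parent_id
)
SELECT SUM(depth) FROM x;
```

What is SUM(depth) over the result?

Base: id=11 (iota), parent_id=7, depth 0.
Iteration 1: join on id=7 -> zeta (id 7, parent_id=2, depth 1).
Iteration 2: join on id=2 -> beta (id 2, parent_id=1, depth 2).
Iteration 3: join on id=1 -> alpha (id 1, parent_id=NULL, depth 3).
Iteration 4: parent_id is NULL; no match; recursion stops.
SUM(depth) = 0 + 1 + 2 + 3 = 6.

6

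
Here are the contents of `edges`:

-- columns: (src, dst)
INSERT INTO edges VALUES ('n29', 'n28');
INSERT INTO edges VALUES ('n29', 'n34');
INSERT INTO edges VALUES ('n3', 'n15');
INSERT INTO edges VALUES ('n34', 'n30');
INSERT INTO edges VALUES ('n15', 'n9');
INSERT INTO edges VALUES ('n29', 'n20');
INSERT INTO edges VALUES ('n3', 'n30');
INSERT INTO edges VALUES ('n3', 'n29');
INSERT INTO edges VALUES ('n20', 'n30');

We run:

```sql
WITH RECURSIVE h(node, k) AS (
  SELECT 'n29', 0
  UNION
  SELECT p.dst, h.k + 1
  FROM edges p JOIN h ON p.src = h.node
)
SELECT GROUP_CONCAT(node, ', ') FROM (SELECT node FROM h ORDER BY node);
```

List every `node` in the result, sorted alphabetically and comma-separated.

n20, n28, n29, n30, n34

Base: (n29, k=0).
Iteration 1: edges from {n29} -> (n20, k=1), (n28, k=1), (n34, k=1).
Iteration 2: edges from {n20,n28,n34} -> (n30, k=2). [UNION drops 1 duplicate row(s)]
Iteration 3: no outgoing edges from {n30}; recursion stops.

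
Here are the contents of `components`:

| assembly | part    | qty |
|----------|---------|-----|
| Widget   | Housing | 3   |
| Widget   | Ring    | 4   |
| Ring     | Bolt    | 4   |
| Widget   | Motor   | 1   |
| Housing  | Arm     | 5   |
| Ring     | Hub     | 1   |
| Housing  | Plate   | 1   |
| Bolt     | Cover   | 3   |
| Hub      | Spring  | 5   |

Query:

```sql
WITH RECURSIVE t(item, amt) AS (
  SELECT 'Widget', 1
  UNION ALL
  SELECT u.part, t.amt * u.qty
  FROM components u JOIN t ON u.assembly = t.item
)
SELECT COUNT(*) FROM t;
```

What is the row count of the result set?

Base: (Widget, amt=1).
Iteration 1: components of {Widget} -> Housing = 1*3 = 3, Motor = 1*1 = 1, Ring = 1*4 = 4.
Iteration 2: components of {Housing,Motor,Ring} -> Arm = 3*5 = 15, Bolt = 4*4 = 16, Hub = 4*1 = 4, Plate = 3*1 = 3.
Iteration 3: components of {Arm,Bolt,Hub,Plate} -> Cover = 16*3 = 48, Spring = 4*5 = 20.
Iteration 4: no further components; recursion stops.
Total rows emitted: 10.

10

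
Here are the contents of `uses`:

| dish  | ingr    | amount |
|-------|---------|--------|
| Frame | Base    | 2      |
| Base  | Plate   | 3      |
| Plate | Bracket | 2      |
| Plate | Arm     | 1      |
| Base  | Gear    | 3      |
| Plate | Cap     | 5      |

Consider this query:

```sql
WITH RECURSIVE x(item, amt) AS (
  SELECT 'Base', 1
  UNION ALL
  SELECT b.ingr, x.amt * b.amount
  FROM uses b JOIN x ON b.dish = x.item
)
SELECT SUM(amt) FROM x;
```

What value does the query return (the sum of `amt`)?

Base: (Base, amt=1).
Iteration 1: components of {Base} -> Gear = 1*3 = 3, Plate = 1*3 = 3.
Iteration 2: components of {Gear,Plate} -> Arm = 3*1 = 3, Bracket = 3*2 = 6, Cap = 3*5 = 15.
Iteration 3: no further components; recursion stops.
SUM(amt) = 1 + 3 + 3 + 6 + 3 + 15 = 31.

31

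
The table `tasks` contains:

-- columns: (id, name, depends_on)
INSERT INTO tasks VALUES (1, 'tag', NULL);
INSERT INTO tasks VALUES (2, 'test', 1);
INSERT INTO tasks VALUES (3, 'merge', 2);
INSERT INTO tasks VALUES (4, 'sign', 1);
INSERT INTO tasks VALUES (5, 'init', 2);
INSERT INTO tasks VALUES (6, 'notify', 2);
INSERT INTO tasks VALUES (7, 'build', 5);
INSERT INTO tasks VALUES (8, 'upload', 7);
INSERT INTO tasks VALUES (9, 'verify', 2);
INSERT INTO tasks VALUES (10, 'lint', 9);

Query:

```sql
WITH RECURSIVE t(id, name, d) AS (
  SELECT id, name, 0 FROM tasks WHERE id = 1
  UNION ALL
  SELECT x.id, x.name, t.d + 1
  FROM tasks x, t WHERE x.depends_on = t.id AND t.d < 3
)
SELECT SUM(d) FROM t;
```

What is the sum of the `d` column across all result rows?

Base: id=1 (tag) at d 0.
Iteration 1: rows with depends_on in {1} -> test (id 2, d 1), sign (id 4, d 1).
Iteration 2: rows with depends_on in {2,4} -> merge (id 3, d 2), init (id 5, d 2), notify (id 6, d 2), verify (id 9, d 2).
Iteration 3: rows with depends_on in {3,5,6,9} -> build (id 7, d 3), lint (id 10, d 3).
Iteration 4: d < 3 fails for all current rows; recursion stops.
SUM(d) = 0 + 1 + 1 + 2 + 2 + 2 + 2 + 3 + 3 = 16.

16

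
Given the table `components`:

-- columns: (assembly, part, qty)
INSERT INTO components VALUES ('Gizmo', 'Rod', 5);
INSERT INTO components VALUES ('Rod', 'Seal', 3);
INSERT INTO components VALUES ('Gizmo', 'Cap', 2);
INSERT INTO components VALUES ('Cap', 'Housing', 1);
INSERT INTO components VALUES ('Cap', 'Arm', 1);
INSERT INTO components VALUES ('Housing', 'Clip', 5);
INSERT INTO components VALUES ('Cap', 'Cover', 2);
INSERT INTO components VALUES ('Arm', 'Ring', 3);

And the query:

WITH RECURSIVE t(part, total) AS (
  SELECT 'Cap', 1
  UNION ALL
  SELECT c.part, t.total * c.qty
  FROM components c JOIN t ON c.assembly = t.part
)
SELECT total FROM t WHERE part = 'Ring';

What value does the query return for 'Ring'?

Base: (Cap, total=1).
Iteration 1: components of {Cap} -> Arm = 1*1 = 1, Cover = 1*2 = 2, Housing = 1*1 = 1.
Iteration 2: components of {Arm,Cover,Housing} -> Clip = 1*5 = 5, Ring = 1*3 = 3.
Iteration 3: no further components; recursion stops.

3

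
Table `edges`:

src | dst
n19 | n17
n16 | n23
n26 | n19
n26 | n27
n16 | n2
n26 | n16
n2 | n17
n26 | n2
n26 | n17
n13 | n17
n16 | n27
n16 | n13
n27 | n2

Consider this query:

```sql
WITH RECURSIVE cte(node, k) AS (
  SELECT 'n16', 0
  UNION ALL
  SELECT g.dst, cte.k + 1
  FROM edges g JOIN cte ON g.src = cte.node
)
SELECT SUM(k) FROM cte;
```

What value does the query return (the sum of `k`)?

Base: (n16, k=0).
Iteration 1: edges from {n16} -> (n13, k=1), (n2, k=1), (n23, k=1), (n27, k=1).
Iteration 2: edges from {n13,n2,n23,n27} -> (n17, k=2) x2, (n2, k=2). [UNION ALL keeps all 3 new rows, including repeats]
Iteration 3: edges from {n17,n2} -> (n17, k=3).
Iteration 4: no outgoing edges from {n17}; recursion stops.
SUM(k) = 0 + 1 + 1 + 1 + 1 + 2 + 2 + 2 + 3 = 13.

13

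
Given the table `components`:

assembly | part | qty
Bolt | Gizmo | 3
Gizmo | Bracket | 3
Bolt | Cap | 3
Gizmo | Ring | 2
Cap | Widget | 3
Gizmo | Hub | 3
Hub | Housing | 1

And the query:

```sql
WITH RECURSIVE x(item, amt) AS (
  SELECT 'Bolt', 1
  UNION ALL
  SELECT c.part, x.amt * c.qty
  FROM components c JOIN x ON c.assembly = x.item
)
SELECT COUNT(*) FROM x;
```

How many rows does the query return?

8

Base: (Bolt, amt=1).
Iteration 1: components of {Bolt} -> Cap = 1*3 = 3, Gizmo = 1*3 = 3.
Iteration 2: components of {Cap,Gizmo} -> Bracket = 3*3 = 9, Hub = 3*3 = 9, Ring = 3*2 = 6, Widget = 3*3 = 9.
Iteration 3: components of {Bracket,Hub,Ring,Widget} -> Housing = 9*1 = 9.
Iteration 4: no further components; recursion stops.
Total rows emitted: 8.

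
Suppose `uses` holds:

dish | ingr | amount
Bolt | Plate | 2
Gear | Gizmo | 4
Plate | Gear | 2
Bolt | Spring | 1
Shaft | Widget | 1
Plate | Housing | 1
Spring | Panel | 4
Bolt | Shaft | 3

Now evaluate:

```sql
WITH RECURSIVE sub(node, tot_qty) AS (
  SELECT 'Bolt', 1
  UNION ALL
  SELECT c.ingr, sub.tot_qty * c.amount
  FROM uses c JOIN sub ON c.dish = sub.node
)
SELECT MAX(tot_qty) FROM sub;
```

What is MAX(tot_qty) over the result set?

16

Base: (Bolt, tot_qty=1).
Iteration 1: components of {Bolt} -> Plate = 1*2 = 2, Shaft = 1*3 = 3, Spring = 1*1 = 1.
Iteration 2: components of {Plate,Shaft,Spring} -> Gear = 2*2 = 4, Housing = 2*1 = 2, Panel = 1*4 = 4, Widget = 3*1 = 3.
Iteration 3: components of {Gear,Housing,Panel,Widget} -> Gizmo = 4*4 = 16.
Iteration 4: no further components; recursion stops.
tot_qty values: 1, 3, 1, 2, 3, 4, 4, 2, 16; the maximum is 16.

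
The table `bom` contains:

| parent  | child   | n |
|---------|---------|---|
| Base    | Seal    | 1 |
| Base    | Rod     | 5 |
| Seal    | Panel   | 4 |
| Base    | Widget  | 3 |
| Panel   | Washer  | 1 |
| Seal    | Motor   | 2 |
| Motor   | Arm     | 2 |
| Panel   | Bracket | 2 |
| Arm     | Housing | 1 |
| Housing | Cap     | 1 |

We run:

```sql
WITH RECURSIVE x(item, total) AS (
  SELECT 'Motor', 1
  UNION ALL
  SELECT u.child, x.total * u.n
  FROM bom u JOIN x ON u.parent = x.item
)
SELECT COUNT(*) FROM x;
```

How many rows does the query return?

Base: (Motor, total=1).
Iteration 1: components of {Motor} -> Arm = 1*2 = 2.
Iteration 2: components of {Arm} -> Housing = 2*1 = 2.
Iteration 3: components of {Housing} -> Cap = 2*1 = 2.
Iteration 4: no further components; recursion stops.
Total rows emitted: 4.

4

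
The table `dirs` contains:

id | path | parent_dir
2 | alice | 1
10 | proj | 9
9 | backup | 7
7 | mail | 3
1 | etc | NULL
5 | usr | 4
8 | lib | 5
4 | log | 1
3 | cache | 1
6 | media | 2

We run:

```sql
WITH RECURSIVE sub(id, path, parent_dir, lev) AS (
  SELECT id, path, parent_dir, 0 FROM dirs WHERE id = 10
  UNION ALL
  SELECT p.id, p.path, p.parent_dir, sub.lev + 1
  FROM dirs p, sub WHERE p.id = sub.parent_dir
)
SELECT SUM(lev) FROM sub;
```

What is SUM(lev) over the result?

Base: id=10 (proj), parent_dir=9, lev 0.
Iteration 1: join on id=9 -> backup (id 9, parent_dir=7, lev 1).
Iteration 2: join on id=7 -> mail (id 7, parent_dir=3, lev 2).
Iteration 3: join on id=3 -> cache (id 3, parent_dir=1, lev 3).
Iteration 4: join on id=1 -> etc (id 1, parent_dir=NULL, lev 4).
Iteration 5: parent_dir is NULL; no match; recursion stops.
SUM(lev) = 0 + 1 + 2 + 3 + 4 = 10.

10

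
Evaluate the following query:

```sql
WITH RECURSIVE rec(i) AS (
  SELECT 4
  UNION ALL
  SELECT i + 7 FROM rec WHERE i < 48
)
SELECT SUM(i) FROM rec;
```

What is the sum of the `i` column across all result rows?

Base: i=4.
Iteration 1: 4 < 48 holds -> i = 4 + 7 = 11.
Iteration 2: 11 < 48 holds -> i = 11 + 7 = 18.
Iteration 3: 18 < 48 holds -> i = 18 + 7 = 25.
Iteration 4: 25 < 48 holds -> i = 25 + 7 = 32.
Iteration 5: 32 < 48 holds -> i = 32 + 7 = 39.
Iteration 6: 39 < 48 holds -> i = 39 + 7 = 46.
Iteration 7: 46 < 48 holds -> i = 46 + 7 = 53.
Iteration 8: 53 < 48 fails; recursion stops.
SUM(i) = 4 + 11 + 18 + 25 + 32 + 39 + 46 + 53 = 228.

228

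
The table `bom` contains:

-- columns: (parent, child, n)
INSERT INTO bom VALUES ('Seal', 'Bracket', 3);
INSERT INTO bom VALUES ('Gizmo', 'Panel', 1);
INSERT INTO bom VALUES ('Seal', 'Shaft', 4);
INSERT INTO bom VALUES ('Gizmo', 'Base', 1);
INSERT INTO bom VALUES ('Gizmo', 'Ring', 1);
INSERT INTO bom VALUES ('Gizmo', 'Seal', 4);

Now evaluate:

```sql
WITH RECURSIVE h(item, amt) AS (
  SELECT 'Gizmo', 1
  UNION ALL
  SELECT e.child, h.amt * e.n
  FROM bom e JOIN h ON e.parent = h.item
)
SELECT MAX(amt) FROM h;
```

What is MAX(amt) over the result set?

Base: (Gizmo, amt=1).
Iteration 1: components of {Gizmo} -> Base = 1*1 = 1, Panel = 1*1 = 1, Ring = 1*1 = 1, Seal = 1*4 = 4.
Iteration 2: components of {Base,Panel,Ring,Seal} -> Bracket = 4*3 = 12, Shaft = 4*4 = 16.
Iteration 3: no further components; recursion stops.
amt values: 1, 1, 1, 4, 1, 12, 16; the maximum is 16.

16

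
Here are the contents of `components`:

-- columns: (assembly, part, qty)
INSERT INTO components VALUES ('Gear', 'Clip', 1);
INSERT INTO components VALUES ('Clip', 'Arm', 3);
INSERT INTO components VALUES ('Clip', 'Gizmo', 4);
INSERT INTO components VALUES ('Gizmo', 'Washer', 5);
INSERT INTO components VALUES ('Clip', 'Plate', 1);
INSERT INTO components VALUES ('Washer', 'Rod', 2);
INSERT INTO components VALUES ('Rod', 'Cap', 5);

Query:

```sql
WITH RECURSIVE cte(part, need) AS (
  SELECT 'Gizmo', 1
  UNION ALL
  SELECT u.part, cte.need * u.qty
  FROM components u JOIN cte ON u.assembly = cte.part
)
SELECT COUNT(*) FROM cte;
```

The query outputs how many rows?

4

Base: (Gizmo, need=1).
Iteration 1: components of {Gizmo} -> Washer = 1*5 = 5.
Iteration 2: components of {Washer} -> Rod = 5*2 = 10.
Iteration 3: components of {Rod} -> Cap = 10*5 = 50.
Iteration 4: no further components; recursion stops.
Total rows emitted: 4.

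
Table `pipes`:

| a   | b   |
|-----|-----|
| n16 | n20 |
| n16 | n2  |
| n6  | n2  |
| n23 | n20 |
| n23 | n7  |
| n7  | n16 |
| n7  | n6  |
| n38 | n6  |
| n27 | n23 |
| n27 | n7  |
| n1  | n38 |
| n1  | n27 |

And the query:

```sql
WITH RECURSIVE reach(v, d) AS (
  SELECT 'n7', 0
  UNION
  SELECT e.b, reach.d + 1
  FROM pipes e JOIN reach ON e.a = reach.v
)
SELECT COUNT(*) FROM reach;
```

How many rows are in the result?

Base: (n7, d=0).
Iteration 1: edges from {n7} -> (n16, d=1), (n6, d=1).
Iteration 2: edges from {n16,n6} -> (n2, d=2), (n20, d=2). [UNION drops 1 duplicate row(s)]
Iteration 3: no outgoing edges from {n2,n20}; recursion stops.
Total rows emitted: 5.

5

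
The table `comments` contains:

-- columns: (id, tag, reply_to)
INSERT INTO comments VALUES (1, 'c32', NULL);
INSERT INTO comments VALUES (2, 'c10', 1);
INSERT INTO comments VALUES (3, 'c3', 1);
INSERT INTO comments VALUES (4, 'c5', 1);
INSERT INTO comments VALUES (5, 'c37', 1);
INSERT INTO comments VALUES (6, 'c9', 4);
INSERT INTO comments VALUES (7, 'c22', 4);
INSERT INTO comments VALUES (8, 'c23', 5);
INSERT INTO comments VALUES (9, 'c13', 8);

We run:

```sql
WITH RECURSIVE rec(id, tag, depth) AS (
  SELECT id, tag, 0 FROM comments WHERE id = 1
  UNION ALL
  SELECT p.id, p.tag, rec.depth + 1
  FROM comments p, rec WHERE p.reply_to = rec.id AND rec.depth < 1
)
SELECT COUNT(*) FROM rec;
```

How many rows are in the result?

Base: id=1 (c32) at depth 0.
Iteration 1: rows with reply_to in {1} -> c10 (id 2, depth 1), c3 (id 3, depth 1), c5 (id 4, depth 1), c37 (id 5, depth 1).
Iteration 2: depth < 1 fails for all current rows; recursion stops.
Total rows emitted: 5.

5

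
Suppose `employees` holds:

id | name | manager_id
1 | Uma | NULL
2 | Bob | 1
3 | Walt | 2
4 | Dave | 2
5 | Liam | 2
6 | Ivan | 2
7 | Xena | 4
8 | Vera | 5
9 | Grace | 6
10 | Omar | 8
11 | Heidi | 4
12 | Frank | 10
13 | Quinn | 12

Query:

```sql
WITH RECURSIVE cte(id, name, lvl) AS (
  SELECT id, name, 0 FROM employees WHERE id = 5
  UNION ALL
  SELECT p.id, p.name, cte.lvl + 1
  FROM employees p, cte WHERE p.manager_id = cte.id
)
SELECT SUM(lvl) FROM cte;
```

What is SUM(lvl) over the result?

Base: id=5 (Liam) at lvl 0.
Iteration 1: rows with manager_id in {5} -> Vera (id 8, lvl 1).
Iteration 2: rows with manager_id in {8} -> Omar (id 10, lvl 2).
Iteration 3: rows with manager_id in {10} -> Frank (id 12, lvl 3).
Iteration 4: rows with manager_id in {12} -> Quinn (id 13, lvl 4).
Iteration 5: no rows with manager_id in {13}; recursion stops.
SUM(lvl) = 0 + 1 + 2 + 3 + 4 = 10.

10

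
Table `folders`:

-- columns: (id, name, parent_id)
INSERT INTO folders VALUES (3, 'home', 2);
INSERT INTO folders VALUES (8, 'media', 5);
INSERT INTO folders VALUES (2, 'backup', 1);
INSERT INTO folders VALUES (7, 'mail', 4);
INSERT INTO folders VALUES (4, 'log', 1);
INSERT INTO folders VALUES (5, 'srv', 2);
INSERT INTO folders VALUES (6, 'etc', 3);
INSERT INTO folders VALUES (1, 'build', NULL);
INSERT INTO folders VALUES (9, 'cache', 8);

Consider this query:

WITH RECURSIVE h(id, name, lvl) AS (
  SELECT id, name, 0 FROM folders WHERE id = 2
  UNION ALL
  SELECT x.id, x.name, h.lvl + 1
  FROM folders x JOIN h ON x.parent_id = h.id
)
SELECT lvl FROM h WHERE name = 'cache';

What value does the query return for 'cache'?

Base: id=2 (backup) at lvl 0.
Iteration 1: rows with parent_id in {2} -> home (id 3, lvl 1), srv (id 5, lvl 1).
Iteration 2: rows with parent_id in {3,5} -> etc (id 6, lvl 2), media (id 8, lvl 2).
Iteration 3: rows with parent_id in {6,8} -> cache (id 9, lvl 3).
Iteration 4: no rows with parent_id in {9}; recursion stops.

3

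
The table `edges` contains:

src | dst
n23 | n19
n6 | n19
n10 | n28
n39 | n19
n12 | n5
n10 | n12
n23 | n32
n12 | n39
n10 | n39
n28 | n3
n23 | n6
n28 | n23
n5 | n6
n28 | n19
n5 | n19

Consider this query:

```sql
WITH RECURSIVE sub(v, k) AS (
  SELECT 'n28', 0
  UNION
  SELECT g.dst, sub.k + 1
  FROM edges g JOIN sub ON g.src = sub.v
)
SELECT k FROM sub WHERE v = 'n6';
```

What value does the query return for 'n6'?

Base: (n28, k=0).
Iteration 1: edges from {n28} -> (n19, k=1), (n23, k=1), (n3, k=1).
Iteration 2: edges from {n19,n23,n3} -> (n19, k=2), (n32, k=2), (n6, k=2).
Iteration 3: edges from {n19,n32,n6} -> (n19, k=3).
Iteration 4: no outgoing edges from {n19}; recursion stops.

2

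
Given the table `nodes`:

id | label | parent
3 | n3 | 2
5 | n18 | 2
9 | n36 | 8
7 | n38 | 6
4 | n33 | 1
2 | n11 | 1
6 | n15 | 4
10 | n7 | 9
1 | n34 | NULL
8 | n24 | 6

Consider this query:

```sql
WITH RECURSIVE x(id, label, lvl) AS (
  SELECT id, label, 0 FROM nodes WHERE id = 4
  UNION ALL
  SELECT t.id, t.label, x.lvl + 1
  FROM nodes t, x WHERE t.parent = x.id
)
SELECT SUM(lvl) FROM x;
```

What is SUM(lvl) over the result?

Base: id=4 (n33) at lvl 0.
Iteration 1: rows with parent in {4} -> n15 (id 6, lvl 1).
Iteration 2: rows with parent in {6} -> n38 (id 7, lvl 2), n24 (id 8, lvl 2).
Iteration 3: rows with parent in {7,8} -> n36 (id 9, lvl 3).
Iteration 4: rows with parent in {9} -> n7 (id 10, lvl 4).
Iteration 5: no rows with parent in {10}; recursion stops.
SUM(lvl) = 0 + 1 + 2 + 2 + 3 + 4 = 12.

12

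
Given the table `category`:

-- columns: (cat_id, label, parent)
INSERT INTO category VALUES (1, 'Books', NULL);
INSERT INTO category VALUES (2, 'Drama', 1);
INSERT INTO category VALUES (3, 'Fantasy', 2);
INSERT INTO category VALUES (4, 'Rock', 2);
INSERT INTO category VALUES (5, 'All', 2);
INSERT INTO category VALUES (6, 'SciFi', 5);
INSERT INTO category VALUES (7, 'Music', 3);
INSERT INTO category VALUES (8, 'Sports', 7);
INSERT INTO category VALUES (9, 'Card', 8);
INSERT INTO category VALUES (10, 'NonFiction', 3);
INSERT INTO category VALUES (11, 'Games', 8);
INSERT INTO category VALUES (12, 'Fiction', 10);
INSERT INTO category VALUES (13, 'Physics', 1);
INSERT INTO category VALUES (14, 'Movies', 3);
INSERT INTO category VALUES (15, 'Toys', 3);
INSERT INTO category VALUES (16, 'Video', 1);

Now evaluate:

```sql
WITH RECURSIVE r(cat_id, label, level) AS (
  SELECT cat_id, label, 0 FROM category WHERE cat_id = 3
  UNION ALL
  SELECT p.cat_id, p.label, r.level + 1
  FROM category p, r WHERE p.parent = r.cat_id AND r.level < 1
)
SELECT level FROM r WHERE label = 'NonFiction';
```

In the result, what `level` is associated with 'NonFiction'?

Base: cat_id=3 (Fantasy) at level 0.
Iteration 1: rows with parent in {3} -> Music (id 7, level 1), NonFiction (id 10, level 1), Movies (id 14, level 1), Toys (id 15, level 1).
Iteration 2: level < 1 fails for all current rows; recursion stops.

1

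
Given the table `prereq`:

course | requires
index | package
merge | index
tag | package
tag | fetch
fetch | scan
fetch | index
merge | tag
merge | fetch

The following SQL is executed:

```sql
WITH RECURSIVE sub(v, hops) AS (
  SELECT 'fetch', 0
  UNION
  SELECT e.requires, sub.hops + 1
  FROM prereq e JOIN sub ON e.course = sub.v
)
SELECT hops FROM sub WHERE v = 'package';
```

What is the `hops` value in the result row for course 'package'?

Base: (fetch, hops=0).
Iteration 1: edges from {fetch} -> (index, hops=1), (scan, hops=1).
Iteration 2: edges from {index,scan} -> (package, hops=2).
Iteration 3: no outgoing edges from {package}; recursion stops.

2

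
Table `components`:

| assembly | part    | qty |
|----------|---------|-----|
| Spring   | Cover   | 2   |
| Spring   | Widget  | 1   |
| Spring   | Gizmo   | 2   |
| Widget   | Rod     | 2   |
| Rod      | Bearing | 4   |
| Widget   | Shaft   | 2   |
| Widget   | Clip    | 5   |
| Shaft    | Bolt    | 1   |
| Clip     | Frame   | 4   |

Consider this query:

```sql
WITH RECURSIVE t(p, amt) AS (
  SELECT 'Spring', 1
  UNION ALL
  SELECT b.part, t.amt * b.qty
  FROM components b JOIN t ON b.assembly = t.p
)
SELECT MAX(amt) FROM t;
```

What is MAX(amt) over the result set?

Base: (Spring, amt=1).
Iteration 1: components of {Spring} -> Cover = 1*2 = 2, Gizmo = 1*2 = 2, Widget = 1*1 = 1.
Iteration 2: components of {Cover,Gizmo,Widget} -> Clip = 1*5 = 5, Rod = 1*2 = 2, Shaft = 1*2 = 2.
Iteration 3: components of {Clip,Rod,Shaft} -> Bearing = 2*4 = 8, Bolt = 2*1 = 2, Frame = 5*4 = 20.
Iteration 4: no further components; recursion stops.
amt values: 1, 2, 1, 2, 2, 2, 5, 8, 2, 20; the maximum is 20.

20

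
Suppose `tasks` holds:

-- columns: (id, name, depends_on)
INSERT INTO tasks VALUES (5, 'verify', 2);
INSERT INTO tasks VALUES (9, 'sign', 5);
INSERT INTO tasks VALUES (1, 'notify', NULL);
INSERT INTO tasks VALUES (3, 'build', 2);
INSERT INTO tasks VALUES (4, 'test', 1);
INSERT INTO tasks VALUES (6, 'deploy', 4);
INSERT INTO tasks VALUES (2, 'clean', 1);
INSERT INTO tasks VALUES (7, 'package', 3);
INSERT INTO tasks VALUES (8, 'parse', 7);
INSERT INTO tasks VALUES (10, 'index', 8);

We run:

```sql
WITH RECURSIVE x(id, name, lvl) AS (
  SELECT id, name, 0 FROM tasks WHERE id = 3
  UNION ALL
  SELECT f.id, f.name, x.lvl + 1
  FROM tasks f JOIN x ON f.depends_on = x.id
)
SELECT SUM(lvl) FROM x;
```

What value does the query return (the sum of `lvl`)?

6

Base: id=3 (build) at lvl 0.
Iteration 1: rows with depends_on in {3} -> package (id 7, lvl 1).
Iteration 2: rows with depends_on in {7} -> parse (id 8, lvl 2).
Iteration 3: rows with depends_on in {8} -> index (id 10, lvl 3).
Iteration 4: no rows with depends_on in {10}; recursion stops.
SUM(lvl) = 0 + 1 + 2 + 3 = 6.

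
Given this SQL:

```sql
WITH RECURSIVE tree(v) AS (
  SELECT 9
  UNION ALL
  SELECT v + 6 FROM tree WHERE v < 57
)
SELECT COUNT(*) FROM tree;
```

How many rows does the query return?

Base: v=9.
Iteration 1: 9 < 57 holds -> v = 9 + 6 = 15.
Iteration 2: 15 < 57 holds -> v = 15 + 6 = 21.
Iteration 3: 21 < 57 holds -> v = 21 + 6 = 27.
Iteration 4: 27 < 57 holds -> v = 27 + 6 = 33.
Iteration 5: 33 < 57 holds -> v = 33 + 6 = 39.
Iteration 6: 39 < 57 holds -> v = 39 + 6 = 45.
Iteration 7: 45 < 57 holds -> v = 45 + 6 = 51.
Iteration 8: 51 < 57 holds -> v = 51 + 6 = 57.
Iteration 9: 57 < 57 fails; recursion stops.
Total rows emitted: 9.

9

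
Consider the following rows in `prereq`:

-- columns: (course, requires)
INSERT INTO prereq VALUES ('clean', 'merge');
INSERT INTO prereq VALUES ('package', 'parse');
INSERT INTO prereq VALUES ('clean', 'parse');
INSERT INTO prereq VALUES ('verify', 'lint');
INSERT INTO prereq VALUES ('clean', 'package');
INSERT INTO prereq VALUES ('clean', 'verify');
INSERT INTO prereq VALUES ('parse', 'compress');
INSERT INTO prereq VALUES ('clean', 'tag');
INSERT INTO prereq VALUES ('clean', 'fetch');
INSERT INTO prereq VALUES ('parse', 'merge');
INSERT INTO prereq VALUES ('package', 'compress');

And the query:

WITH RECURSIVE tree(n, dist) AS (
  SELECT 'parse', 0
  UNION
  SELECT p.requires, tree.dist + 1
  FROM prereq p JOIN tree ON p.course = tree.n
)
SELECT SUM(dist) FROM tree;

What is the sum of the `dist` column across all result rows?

2

Base: (parse, dist=0).
Iteration 1: edges from {parse} -> (compress, dist=1), (merge, dist=1).
Iteration 2: no outgoing edges from {compress,merge}; recursion stops.
SUM(dist) = 0 + 1 + 1 = 2.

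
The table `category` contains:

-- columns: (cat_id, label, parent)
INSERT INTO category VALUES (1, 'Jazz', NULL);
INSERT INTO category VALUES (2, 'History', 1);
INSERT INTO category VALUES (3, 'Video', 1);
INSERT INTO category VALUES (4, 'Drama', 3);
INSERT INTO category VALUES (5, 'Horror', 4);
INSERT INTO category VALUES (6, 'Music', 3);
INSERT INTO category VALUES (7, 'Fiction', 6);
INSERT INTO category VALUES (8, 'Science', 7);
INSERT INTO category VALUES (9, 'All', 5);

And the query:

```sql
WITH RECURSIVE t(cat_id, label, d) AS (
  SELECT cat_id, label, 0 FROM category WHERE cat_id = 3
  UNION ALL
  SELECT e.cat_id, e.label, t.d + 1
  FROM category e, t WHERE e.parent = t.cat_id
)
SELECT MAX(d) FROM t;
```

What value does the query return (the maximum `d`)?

3

Base: cat_id=3 (Video) at d 0.
Iteration 1: rows with parent in {3} -> Drama (id 4, d 1), Music (id 6, d 1).
Iteration 2: rows with parent in {4,6} -> Horror (id 5, d 2), Fiction (id 7, d 2).
Iteration 3: rows with parent in {5,7} -> Science (id 8, d 3), All (id 9, d 3).
Iteration 4: no rows with parent in {8,9}; recursion stops.
d values: 0, 1, 1, 2, 2, 3, 3; the maximum is 3.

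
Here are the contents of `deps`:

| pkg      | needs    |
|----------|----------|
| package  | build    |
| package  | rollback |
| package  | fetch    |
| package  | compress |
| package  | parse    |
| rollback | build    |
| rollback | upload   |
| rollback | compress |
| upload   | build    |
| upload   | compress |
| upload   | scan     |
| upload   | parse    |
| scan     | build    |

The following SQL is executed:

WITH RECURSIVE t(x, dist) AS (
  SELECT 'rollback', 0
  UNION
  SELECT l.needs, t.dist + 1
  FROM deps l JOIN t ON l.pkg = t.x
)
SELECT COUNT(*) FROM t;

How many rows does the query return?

Base: (rollback, dist=0).
Iteration 1: edges from {rollback} -> (build, dist=1), (compress, dist=1), (upload, dist=1).
Iteration 2: edges from {build,compress,upload} -> (build, dist=2), (compress, dist=2), (parse, dist=2), (scan, dist=2).
Iteration 3: edges from {build,compress,parse,scan} -> (build, dist=3).
Iteration 4: no outgoing edges from {build}; recursion stops.
Total rows emitted: 9.

9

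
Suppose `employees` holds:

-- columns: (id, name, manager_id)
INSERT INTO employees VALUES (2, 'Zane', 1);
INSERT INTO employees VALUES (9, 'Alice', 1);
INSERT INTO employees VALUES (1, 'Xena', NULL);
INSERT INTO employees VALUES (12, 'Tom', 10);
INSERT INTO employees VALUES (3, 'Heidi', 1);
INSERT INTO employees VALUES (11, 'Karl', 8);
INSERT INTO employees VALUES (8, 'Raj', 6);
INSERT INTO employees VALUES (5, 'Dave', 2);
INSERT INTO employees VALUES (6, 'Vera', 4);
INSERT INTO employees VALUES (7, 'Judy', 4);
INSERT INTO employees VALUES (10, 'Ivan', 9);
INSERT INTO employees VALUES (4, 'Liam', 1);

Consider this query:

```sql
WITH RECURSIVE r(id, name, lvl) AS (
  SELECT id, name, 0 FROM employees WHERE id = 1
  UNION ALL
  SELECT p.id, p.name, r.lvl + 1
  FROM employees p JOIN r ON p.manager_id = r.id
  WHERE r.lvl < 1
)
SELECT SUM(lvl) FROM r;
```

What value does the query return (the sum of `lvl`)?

Base: id=1 (Xena) at lvl 0.
Iteration 1: rows with manager_id in {1} -> Zane (id 2, lvl 1), Heidi (id 3, lvl 1), Liam (id 4, lvl 1), Alice (id 9, lvl 1).
Iteration 2: lvl < 1 fails for all current rows; recursion stops.
SUM(lvl) = 0 + 1 + 1 + 1 + 1 = 4.

4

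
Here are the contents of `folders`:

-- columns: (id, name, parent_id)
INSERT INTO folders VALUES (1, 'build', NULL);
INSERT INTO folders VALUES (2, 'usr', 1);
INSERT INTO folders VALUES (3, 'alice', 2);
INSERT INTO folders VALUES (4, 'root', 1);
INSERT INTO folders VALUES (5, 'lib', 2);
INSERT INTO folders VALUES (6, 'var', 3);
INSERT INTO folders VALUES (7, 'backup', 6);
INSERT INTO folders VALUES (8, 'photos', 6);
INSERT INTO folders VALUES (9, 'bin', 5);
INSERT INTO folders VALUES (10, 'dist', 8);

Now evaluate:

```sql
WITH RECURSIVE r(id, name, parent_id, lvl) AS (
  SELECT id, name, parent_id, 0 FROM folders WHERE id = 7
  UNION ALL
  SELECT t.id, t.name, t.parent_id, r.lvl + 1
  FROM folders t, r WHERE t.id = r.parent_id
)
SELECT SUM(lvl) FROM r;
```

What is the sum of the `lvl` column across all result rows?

10

Base: id=7 (backup), parent_id=6, lvl 0.
Iteration 1: join on id=6 -> var (id 6, parent_id=3, lvl 1).
Iteration 2: join on id=3 -> alice (id 3, parent_id=2, lvl 2).
Iteration 3: join on id=2 -> usr (id 2, parent_id=1, lvl 3).
Iteration 4: join on id=1 -> build (id 1, parent_id=NULL, lvl 4).
Iteration 5: parent_id is NULL; no match; recursion stops.
SUM(lvl) = 0 + 1 + 2 + 3 + 4 = 10.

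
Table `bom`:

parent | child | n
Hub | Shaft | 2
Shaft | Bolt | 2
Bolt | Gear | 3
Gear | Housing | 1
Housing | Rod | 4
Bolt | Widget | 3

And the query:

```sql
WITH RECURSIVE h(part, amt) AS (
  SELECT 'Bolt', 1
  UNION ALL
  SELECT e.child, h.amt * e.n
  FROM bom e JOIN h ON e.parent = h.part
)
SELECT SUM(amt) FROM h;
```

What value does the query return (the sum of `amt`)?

22

Base: (Bolt, amt=1).
Iteration 1: components of {Bolt} -> Gear = 1*3 = 3, Widget = 1*3 = 3.
Iteration 2: components of {Gear,Widget} -> Housing = 3*1 = 3.
Iteration 3: components of {Housing} -> Rod = 3*4 = 12.
Iteration 4: no further components; recursion stops.
SUM(amt) = 1 + 3 + 3 + 3 + 12 = 22.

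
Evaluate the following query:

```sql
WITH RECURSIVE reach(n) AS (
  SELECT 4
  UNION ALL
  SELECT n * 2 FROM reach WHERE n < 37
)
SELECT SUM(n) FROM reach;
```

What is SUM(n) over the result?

124

Base: n=4.
Iteration 1: 4 < 37 holds -> n = 4 * 2 = 8.
Iteration 2: 8 < 37 holds -> n = 8 * 2 = 16.
Iteration 3: 16 < 37 holds -> n = 16 * 2 = 32.
Iteration 4: 32 < 37 holds -> n = 32 * 2 = 64.
Iteration 5: 64 < 37 fails; recursion stops.
SUM(n) = 4 + 8 + 16 + 32 + 64 = 124.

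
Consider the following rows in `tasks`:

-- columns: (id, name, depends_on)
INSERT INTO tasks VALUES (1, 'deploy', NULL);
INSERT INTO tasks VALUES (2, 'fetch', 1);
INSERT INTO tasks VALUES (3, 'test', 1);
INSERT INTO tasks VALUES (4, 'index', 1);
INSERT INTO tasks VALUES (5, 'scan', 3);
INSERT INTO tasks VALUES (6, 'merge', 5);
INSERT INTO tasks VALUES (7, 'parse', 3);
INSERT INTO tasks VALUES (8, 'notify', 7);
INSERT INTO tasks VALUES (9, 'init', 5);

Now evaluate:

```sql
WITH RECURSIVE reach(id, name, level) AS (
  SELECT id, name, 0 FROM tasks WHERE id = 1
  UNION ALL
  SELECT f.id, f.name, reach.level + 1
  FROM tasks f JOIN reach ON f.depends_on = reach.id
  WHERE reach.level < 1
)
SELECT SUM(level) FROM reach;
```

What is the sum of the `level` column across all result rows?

Base: id=1 (deploy) at level 0.
Iteration 1: rows with depends_on in {1} -> fetch (id 2, level 1), test (id 3, level 1), index (id 4, level 1).
Iteration 2: level < 1 fails for all current rows; recursion stops.
SUM(level) = 0 + 1 + 1 + 1 = 3.

3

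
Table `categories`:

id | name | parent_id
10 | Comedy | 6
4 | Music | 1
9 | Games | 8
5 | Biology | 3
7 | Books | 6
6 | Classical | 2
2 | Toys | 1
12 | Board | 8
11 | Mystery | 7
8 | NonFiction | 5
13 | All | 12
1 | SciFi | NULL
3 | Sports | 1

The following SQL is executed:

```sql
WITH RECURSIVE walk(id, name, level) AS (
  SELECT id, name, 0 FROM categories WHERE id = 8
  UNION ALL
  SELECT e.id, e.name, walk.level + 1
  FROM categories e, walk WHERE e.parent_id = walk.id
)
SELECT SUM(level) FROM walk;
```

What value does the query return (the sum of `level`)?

Base: id=8 (NonFiction) at level 0.
Iteration 1: rows with parent_id in {8} -> Games (id 9, level 1), Board (id 12, level 1).
Iteration 2: rows with parent_id in {9,12} -> All (id 13, level 2).
Iteration 3: no rows with parent_id in {13}; recursion stops.
SUM(level) = 0 + 1 + 1 + 2 = 4.

4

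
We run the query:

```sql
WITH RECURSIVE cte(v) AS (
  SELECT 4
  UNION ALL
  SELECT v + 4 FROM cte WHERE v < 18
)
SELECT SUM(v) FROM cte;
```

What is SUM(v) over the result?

60

Base: v=4.
Iteration 1: 4 < 18 holds -> v = 4 + 4 = 8.
Iteration 2: 8 < 18 holds -> v = 8 + 4 = 12.
Iteration 3: 12 < 18 holds -> v = 12 + 4 = 16.
Iteration 4: 16 < 18 holds -> v = 16 + 4 = 20.
Iteration 5: 20 < 18 fails; recursion stops.
SUM(v) = 4 + 8 + 12 + 16 + 20 = 60.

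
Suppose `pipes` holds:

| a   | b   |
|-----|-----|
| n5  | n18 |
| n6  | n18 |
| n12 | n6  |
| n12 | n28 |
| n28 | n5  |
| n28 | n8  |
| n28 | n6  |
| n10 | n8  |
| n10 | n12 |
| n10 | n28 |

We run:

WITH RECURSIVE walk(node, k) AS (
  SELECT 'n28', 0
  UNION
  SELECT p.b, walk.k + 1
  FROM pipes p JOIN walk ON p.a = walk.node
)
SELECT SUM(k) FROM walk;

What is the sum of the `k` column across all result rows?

5

Base: (n28, k=0).
Iteration 1: edges from {n28} -> (n5, k=1), (n6, k=1), (n8, k=1).
Iteration 2: edges from {n5,n6,n8} -> (n18, k=2). [UNION drops 1 duplicate row(s)]
Iteration 3: no outgoing edges from {n18}; recursion stops.
SUM(k) = 0 + 1 + 1 + 1 + 2 = 5.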